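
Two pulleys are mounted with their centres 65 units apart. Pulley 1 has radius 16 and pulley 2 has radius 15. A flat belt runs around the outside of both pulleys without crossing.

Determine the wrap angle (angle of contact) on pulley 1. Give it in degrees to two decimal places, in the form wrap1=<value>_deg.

open belt: β = asin((r2−r1)/C) = asin(-1/65) = -0.8815°
wrap1 = π − 2β = 181.7630°
wrap2 = π + 2β = 178.2370°

wrap1=181.76_deg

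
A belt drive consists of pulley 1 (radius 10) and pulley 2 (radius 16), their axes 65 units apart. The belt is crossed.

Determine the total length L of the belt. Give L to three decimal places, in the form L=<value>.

L=222.227

crossed belt: β = asin((r1+r2)/C) = asin(26/65) = 23.5782°
wrap1 = wrap2 = π + 2β = 227.1564°
tangent length = C·cosβ = 59.5735
L = (r1+r2)·wrap + 2·C·cosβ = 26·3.9646 + 2·59.5735 = 222.2273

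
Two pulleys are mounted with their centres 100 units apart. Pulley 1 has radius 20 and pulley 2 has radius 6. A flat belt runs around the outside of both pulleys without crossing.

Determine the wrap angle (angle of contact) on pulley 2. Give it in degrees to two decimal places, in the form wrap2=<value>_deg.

open belt: β = asin((r2−r1)/C) = asin(-14/100) = -8.0478°
wrap1 = π − 2β = 196.0957°
wrap2 = π + 2β = 163.9043°

wrap2=163.90_deg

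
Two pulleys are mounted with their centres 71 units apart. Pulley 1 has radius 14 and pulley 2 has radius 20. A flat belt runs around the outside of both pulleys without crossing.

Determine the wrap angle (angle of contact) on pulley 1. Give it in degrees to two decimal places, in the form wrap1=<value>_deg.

wrap1=170.30_deg

open belt: β = asin((r2−r1)/C) = asin(6/71) = 4.8477°
wrap1 = π − 2β = 170.3046°
wrap2 = π + 2β = 189.6954°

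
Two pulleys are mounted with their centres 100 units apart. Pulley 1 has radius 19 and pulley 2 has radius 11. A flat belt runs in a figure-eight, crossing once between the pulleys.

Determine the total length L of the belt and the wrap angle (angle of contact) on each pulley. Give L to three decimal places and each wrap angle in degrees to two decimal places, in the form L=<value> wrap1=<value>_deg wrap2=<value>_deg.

L=303.317 wrap1=214.92_deg wrap2=214.92_deg

crossed belt: β = asin((r1+r2)/C) = asin(30/100) = 17.4576°
wrap1 = wrap2 = π + 2β = 214.9152°
tangent length = C·cosβ = 95.3939
L = (r1+r2)·wrap + 2·C·cosβ = 30·3.7510 + 2·95.3939 = 303.3172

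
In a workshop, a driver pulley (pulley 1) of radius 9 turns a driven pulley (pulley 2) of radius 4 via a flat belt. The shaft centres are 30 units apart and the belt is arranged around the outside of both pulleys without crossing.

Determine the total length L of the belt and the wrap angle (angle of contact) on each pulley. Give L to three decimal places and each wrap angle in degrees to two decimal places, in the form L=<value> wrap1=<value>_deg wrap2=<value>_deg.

L=101.676 wrap1=199.19_deg wrap2=160.81_deg

open belt: β = asin((r2−r1)/C) = asin(-5/30) = -9.5941°
wrap1 = π − 2β = 199.1881°
wrap2 = π + 2β = 160.8119°
tangent length = C·cosβ = 29.5804
L = r1·wrap1 + r2·wrap2 + 2·C·cosβ = 9·3.4765 + 4·2.8067 + 2·29.5804 = 101.6760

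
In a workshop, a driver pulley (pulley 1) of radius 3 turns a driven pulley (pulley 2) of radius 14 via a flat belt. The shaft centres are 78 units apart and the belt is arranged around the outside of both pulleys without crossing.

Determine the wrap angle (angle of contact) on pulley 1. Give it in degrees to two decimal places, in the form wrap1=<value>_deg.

wrap1=163.79_deg

open belt: β = asin((r2−r1)/C) = asin(11/78) = 8.1072°
wrap1 = π − 2β = 163.7856°
wrap2 = π + 2β = 196.2144°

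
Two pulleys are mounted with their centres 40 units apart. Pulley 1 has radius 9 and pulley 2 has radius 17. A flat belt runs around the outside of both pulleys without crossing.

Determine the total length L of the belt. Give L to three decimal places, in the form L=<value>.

L=163.287

open belt: β = asin((r2−r1)/C) = asin(8/40) = 11.5370°
wrap1 = π − 2β = 156.9261°
wrap2 = π + 2β = 203.0739°
tangent length = C·cosβ = 39.1918
L = r1·wrap1 + r2·wrap2 + 2·C·cosβ = 9·2.7389 + 17·3.5443 + 2·39.1918 = 163.2868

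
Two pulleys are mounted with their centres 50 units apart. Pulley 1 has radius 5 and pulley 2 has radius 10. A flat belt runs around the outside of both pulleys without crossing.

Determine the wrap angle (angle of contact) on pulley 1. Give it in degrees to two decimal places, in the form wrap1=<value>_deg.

wrap1=168.52_deg

open belt: β = asin((r2−r1)/C) = asin(5/50) = 5.7392°
wrap1 = π − 2β = 168.5217°
wrap2 = π + 2β = 191.4783°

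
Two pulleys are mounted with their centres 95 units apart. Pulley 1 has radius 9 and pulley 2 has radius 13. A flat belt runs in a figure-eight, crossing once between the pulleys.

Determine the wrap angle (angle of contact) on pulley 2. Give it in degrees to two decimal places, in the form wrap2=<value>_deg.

crossed belt: β = asin((r1+r2)/C) = asin(22/95) = 13.3900°
wrap1 = wrap2 = π + 2β = 206.7801°

wrap2=206.78_deg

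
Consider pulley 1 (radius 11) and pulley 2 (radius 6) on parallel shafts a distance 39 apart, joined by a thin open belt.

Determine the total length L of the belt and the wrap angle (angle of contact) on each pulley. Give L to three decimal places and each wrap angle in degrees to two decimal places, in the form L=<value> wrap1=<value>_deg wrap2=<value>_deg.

L=132.049 wrap1=194.73_deg wrap2=165.27_deg

open belt: β = asin((r2−r1)/C) = asin(-5/39) = -7.3659°
wrap1 = π − 2β = 194.7318°
wrap2 = π + 2β = 165.2682°
tangent length = C·cosβ = 38.6782
L = r1·wrap1 + r2·wrap2 + 2·C·cosβ = 11·3.3987 + 6·2.8845 + 2·38.6782 = 132.0490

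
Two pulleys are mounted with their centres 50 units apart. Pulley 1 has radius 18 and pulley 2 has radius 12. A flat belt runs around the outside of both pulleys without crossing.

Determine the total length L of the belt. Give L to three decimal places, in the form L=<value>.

L=194.969

open belt: β = asin((r2−r1)/C) = asin(-6/50) = -6.8921°
wrap1 = π − 2β = 193.7842°
wrap2 = π + 2β = 166.2158°
tangent length = C·cosβ = 49.6387
L = r1·wrap1 + r2·wrap2 + 2·C·cosβ = 18·3.3822 + 12·2.9010 + 2·49.6387 = 194.9686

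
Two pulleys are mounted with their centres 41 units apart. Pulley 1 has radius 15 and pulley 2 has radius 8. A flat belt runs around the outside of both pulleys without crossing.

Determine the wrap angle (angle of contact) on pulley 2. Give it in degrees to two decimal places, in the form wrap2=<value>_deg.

open belt: β = asin((r2−r1)/C) = asin(-7/41) = -9.8304°
wrap1 = π − 2β = 199.6607°
wrap2 = π + 2β = 160.3393°

wrap2=160.34_deg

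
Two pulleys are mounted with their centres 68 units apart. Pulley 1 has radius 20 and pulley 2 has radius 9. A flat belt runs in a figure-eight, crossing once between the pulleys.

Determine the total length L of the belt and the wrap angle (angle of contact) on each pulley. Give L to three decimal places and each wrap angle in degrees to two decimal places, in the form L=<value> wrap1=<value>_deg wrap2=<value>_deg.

crossed belt: β = asin((r1+r2)/C) = asin(29/68) = 25.2438°
wrap1 = wrap2 = π + 2β = 230.4876°
tangent length = C·cosβ = 61.5061
L = (r1+r2)·wrap + 2·C·cosβ = 29·4.0228 + 2·61.5061 = 239.6724

L=239.672 wrap1=230.49_deg wrap2=230.49_deg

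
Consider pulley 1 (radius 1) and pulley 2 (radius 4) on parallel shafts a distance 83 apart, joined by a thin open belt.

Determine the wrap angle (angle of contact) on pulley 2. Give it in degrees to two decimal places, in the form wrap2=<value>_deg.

wrap2=184.14_deg

open belt: β = asin((r2−r1)/C) = asin(3/83) = 2.0714°
wrap1 = π − 2β = 175.8572°
wrap2 = π + 2β = 184.1428°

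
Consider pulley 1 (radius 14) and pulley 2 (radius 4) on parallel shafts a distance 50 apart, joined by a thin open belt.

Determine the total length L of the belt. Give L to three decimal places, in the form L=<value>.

L=158.555

open belt: β = asin((r2−r1)/C) = asin(-10/50) = -11.5370°
wrap1 = π − 2β = 203.0739°
wrap2 = π + 2β = 156.9261°
tangent length = C·cosβ = 48.9898
L = r1·wrap1 + r2·wrap2 + 2·C·cosβ = 14·3.5443 + 4·2.7389 + 2·48.9898 = 158.5554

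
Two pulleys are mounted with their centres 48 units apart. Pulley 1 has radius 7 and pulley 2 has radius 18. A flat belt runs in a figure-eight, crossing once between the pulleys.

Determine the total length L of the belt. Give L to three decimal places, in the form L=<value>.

L=187.882

crossed belt: β = asin((r1+r2)/C) = asin(25/48) = 31.3882°
wrap1 = wrap2 = π + 2β = 242.7763°
tangent length = C·cosβ = 40.9756
L = (r1+r2)·wrap + 2·C·cosβ = 25·4.2372 + 2·40.9756 = 187.8824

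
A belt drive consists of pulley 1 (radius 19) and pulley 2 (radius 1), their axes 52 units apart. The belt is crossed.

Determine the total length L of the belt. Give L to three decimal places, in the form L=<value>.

L=174.623

crossed belt: β = asin((r1+r2)/C) = asin(20/52) = 22.6199°
wrap1 = wrap2 = π + 2β = 225.2397°
tangent length = C·cosβ = 48.0000
L = (r1+r2)·wrap + 2·C·cosβ = 20·3.9312 + 2·48.0000 = 174.6235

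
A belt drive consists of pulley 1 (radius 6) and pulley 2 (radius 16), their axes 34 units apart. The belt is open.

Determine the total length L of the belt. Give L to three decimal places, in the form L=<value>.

open belt: β = asin((r2−r1)/C) = asin(10/34) = 17.1046°
wrap1 = π − 2β = 145.7907°
wrap2 = π + 2β = 214.2093°
tangent length = C·cosβ = 32.4962
L = r1·wrap1 + r2·wrap2 + 2·C·cosβ = 6·2.5445 + 16·3.7387 + 2·32.4962 = 140.0780

L=140.078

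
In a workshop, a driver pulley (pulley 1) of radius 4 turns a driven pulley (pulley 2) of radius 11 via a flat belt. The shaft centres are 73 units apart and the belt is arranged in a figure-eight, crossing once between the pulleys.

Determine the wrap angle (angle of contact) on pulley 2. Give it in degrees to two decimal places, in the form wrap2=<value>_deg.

crossed belt: β = asin((r1+r2)/C) = asin(15/73) = 11.8576°
wrap1 = wrap2 = π + 2β = 203.7151°

wrap2=203.72_deg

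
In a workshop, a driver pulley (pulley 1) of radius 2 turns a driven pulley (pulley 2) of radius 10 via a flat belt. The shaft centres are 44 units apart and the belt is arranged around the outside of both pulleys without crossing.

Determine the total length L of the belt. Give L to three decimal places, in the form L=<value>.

L=127.158

open belt: β = asin((r2−r1)/C) = asin(8/44) = 10.4757°
wrap1 = π − 2β = 159.0486°
wrap2 = π + 2β = 200.9514°
tangent length = C·cosβ = 43.2666
L = r1·wrap1 + r2·wrap2 + 2·C·cosβ = 2·2.7759 + 10·3.5073 + 2·43.2666 = 127.1577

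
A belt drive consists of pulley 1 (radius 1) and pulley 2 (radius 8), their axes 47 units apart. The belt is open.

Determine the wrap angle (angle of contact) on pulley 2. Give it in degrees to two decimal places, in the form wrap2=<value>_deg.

open belt: β = asin((r2−r1)/C) = asin(7/47) = 8.5653°
wrap1 = π − 2β = 162.8694°
wrap2 = π + 2β = 197.1306°

wrap2=197.13_deg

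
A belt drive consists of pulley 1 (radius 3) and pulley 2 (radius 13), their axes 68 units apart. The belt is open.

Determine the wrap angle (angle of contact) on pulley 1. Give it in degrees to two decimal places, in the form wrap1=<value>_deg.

open belt: β = asin((r2−r1)/C) = asin(10/68) = 8.4565°
wrap1 = π − 2β = 163.0870°
wrap2 = π + 2β = 196.9130°

wrap1=163.09_deg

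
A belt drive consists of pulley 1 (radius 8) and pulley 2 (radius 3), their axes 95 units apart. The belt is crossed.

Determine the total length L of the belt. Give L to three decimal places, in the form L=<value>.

crossed belt: β = asin((r1+r2)/C) = asin(11/95) = 6.6492°
wrap1 = wrap2 = π + 2β = 193.2983°
tangent length = C·cosβ = 94.3610
L = (r1+r2)·wrap + 2·C·cosβ = 11·3.3737 + 2·94.3610 = 225.8326

L=225.833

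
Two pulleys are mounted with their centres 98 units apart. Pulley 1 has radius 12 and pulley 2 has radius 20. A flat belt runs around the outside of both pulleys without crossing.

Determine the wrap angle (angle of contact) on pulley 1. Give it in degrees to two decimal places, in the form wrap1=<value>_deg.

open belt: β = asin((r2−r1)/C) = asin(8/98) = 4.6824°
wrap1 = π − 2β = 170.6352°
wrap2 = π + 2β = 189.3648°

wrap1=170.64_deg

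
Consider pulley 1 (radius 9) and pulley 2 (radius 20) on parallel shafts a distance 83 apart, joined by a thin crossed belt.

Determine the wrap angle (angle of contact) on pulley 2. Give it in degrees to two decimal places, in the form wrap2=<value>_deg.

wrap2=220.90_deg

crossed belt: β = asin((r1+r2)/C) = asin(29/83) = 20.4505°
wrap1 = wrap2 = π + 2β = 220.9009°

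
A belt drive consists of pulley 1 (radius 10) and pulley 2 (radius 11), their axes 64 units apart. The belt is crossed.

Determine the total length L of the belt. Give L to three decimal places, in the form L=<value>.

L=200.928

crossed belt: β = asin((r1+r2)/C) = asin(21/64) = 19.1550°
wrap1 = wrap2 = π + 2β = 218.3100°
tangent length = C·cosβ = 60.4566
L = (r1+r2)·wrap + 2·C·cosβ = 21·3.8102 + 2·60.4566 = 200.9280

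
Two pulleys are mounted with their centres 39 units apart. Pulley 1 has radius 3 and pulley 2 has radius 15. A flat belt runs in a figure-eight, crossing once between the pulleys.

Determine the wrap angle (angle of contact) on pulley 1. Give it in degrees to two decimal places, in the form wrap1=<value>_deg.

wrap1=234.97_deg

crossed belt: β = asin((r1+r2)/C) = asin(18/39) = 27.4864°
wrap1 = wrap2 = π + 2β = 234.9729°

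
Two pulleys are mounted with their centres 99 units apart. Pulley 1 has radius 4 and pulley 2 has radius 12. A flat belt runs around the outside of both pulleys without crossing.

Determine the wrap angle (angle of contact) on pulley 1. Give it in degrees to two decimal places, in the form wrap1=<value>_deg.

open belt: β = asin((r2−r1)/C) = asin(8/99) = 4.6350°
wrap1 = π − 2β = 170.7300°
wrap2 = π + 2β = 189.2700°

wrap1=170.73_deg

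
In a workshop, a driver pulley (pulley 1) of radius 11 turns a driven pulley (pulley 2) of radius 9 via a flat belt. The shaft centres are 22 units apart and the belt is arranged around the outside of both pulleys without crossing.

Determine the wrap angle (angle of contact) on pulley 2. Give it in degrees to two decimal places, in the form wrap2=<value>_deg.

open belt: β = asin((r2−r1)/C) = asin(-2/22) = -5.2159°
wrap1 = π − 2β = 190.4318°
wrap2 = π + 2β = 169.5682°

wrap2=169.57_deg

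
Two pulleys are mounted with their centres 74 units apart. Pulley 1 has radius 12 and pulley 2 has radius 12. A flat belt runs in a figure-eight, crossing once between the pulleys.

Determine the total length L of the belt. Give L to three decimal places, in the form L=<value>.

L=231.252

crossed belt: β = asin((r1+r2)/C) = asin(24/74) = 18.9246°
wrap1 = wrap2 = π + 2β = 217.8493°
tangent length = C·cosβ = 70.0000
L = (r1+r2)·wrap + 2·C·cosβ = 24·3.8022 + 2·70.0000 = 231.2525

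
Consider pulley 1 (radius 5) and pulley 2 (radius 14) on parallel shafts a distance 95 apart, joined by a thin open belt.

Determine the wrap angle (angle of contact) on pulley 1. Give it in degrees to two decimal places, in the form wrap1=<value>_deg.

open belt: β = asin((r2−r1)/C) = asin(9/95) = 5.4362°
wrap1 = π − 2β = 169.1277°
wrap2 = π + 2β = 190.8723°

wrap1=169.13_deg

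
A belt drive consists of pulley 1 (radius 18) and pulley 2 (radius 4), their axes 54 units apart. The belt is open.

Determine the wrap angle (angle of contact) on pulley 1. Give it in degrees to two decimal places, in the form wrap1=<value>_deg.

wrap1=210.05_deg

open belt: β = asin((r2−r1)/C) = asin(-14/54) = -15.0261°
wrap1 = π − 2β = 210.0522°
wrap2 = π + 2β = 149.9478°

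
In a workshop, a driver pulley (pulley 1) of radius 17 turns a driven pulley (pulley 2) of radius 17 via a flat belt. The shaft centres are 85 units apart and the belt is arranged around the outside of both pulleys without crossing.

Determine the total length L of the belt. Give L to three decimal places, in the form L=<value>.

L=276.814

open belt: β = asin((r2−r1)/C) = asin(0/85) = 0.0000°
wrap1 = π − 2β = 180.0000°
wrap2 = π + 2β = 180.0000°
tangent length = C·cosβ = 85.0000
L = r1·wrap1 + r2·wrap2 + 2·C·cosβ = 17·3.1416 + 17·3.1416 + 2·85.0000 = 276.8142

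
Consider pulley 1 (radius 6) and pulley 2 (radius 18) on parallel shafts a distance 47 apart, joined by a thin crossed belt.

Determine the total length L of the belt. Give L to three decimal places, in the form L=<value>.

crossed belt: β = asin((r1+r2)/C) = asin(24/47) = 30.7064°
wrap1 = wrap2 = π + 2β = 241.4127°
tangent length = C·cosβ = 40.4104
L = (r1+r2)·wrap + 2·C·cosβ = 24·4.2134 + 2·40.4104 = 181.9435

L=181.944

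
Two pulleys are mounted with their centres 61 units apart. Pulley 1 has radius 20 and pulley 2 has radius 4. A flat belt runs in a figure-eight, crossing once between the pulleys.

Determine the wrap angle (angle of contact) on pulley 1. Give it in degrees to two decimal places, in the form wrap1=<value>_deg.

wrap1=226.34_deg

crossed belt: β = asin((r1+r2)/C) = asin(24/61) = 23.1689°
wrap1 = wrap2 = π + 2β = 226.3378°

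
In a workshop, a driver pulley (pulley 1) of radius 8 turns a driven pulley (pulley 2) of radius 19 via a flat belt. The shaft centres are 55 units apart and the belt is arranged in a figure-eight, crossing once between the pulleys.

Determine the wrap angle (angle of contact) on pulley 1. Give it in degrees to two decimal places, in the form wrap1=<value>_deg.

wrap1=238.80_deg

crossed belt: β = asin((r1+r2)/C) = asin(27/55) = 29.4004°
wrap1 = wrap2 = π + 2β = 238.8007°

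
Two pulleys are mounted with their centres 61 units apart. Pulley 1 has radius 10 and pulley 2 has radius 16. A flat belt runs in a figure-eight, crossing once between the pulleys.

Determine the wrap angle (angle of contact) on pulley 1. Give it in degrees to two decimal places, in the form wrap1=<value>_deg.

wrap1=230.46_deg

crossed belt: β = asin((r1+r2)/C) = asin(26/61) = 25.2285°
wrap1 = wrap2 = π + 2β = 230.4570°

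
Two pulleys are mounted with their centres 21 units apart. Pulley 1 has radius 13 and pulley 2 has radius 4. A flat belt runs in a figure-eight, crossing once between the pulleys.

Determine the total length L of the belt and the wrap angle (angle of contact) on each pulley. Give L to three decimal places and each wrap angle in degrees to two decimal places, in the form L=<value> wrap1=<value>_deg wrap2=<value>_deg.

L=110.138 wrap1=288.10_deg wrap2=288.10_deg

crossed belt: β = asin((r1+r2)/C) = asin(17/21) = 54.0494°
wrap1 = wrap2 = π + 2β = 288.0989°
tangent length = C·cosβ = 12.3288
L = (r1+r2)·wrap + 2·C·cosβ = 17·5.0283 + 2·12.3288 = 110.1383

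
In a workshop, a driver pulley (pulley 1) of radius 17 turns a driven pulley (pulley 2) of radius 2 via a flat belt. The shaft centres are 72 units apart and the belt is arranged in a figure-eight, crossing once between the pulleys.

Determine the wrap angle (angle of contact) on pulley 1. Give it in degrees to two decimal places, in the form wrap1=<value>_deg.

crossed belt: β = asin((r1+r2)/C) = asin(19/72) = 15.3009°
wrap1 = wrap2 = π + 2β = 210.6019°

wrap1=210.60_deg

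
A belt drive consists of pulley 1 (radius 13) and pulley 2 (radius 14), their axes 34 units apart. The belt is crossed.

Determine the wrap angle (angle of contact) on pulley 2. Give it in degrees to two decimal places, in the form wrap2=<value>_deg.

wrap2=285.14_deg

crossed belt: β = asin((r1+r2)/C) = asin(27/34) = 52.5720°
wrap1 = wrap2 = π + 2β = 285.1440°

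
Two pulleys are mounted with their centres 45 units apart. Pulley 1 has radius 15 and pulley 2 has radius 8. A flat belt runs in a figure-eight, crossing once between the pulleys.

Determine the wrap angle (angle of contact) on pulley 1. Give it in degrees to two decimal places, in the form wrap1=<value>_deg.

crossed belt: β = asin((r1+r2)/C) = asin(23/45) = 30.7379°
wrap1 = wrap2 = π + 2β = 241.4757°

wrap1=241.48_deg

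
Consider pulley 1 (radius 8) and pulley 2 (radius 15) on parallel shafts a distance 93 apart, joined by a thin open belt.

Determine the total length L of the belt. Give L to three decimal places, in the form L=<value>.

open belt: β = asin((r2−r1)/C) = asin(7/93) = 4.3167°
wrap1 = π − 2β = 171.3667°
wrap2 = π + 2β = 188.6333°
tangent length = C·cosβ = 92.7362
L = r1·wrap1 + r2·wrap2 + 2·C·cosβ = 8·2.9909 + 15·3.2923 + 2·92.7362 = 258.7838

L=258.784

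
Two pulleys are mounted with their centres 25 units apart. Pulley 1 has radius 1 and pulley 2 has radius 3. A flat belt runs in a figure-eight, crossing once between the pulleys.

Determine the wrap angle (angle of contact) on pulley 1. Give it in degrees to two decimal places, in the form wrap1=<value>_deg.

wrap1=198.41_deg

crossed belt: β = asin((r1+r2)/C) = asin(4/25) = 9.2069°
wrap1 = wrap2 = π + 2β = 198.4138°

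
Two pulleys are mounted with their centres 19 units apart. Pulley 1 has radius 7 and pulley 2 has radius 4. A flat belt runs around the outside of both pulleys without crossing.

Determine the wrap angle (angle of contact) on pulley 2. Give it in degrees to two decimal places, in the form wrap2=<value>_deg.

wrap2=161.83_deg

open belt: β = asin((r2−r1)/C) = asin(-3/19) = -9.0847°
wrap1 = π − 2β = 198.1694°
wrap2 = π + 2β = 161.8306°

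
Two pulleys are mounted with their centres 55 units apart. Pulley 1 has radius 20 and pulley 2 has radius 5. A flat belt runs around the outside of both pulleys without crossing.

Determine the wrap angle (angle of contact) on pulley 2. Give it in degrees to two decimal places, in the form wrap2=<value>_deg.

open belt: β = asin((r2−r1)/C) = asin(-15/55) = -15.8266°
wrap1 = π − 2β = 211.6532°
wrap2 = π + 2β = 148.3468°

wrap2=148.35_deg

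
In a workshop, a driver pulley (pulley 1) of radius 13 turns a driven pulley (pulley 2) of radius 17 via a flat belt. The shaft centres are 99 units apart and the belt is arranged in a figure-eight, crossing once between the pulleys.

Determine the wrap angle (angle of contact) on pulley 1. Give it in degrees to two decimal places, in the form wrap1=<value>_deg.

crossed belt: β = asin((r1+r2)/C) = asin(30/99) = 17.6397°
wrap1 = wrap2 = π + 2β = 215.2794°

wrap1=215.28_deg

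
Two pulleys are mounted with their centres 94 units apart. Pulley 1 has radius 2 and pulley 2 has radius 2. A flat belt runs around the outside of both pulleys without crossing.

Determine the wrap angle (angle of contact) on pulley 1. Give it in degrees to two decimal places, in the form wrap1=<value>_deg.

open belt: β = asin((r2−r1)/C) = asin(0/94) = 0.0000°
wrap1 = π − 2β = 180.0000°
wrap2 = π + 2β = 180.0000°

wrap1=180.00_deg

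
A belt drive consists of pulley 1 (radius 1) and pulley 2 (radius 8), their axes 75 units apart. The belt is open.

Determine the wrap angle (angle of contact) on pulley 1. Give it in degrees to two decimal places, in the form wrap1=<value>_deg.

wrap1=169.29_deg

open belt: β = asin((r2−r1)/C) = asin(7/75) = 5.3554°
wrap1 = π − 2β = 169.2892°
wrap2 = π + 2β = 190.7108°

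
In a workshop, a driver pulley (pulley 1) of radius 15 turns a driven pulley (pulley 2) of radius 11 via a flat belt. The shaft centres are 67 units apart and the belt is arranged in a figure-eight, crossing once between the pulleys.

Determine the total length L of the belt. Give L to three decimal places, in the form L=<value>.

L=225.904

crossed belt: β = asin((r1+r2)/C) = asin(26/67) = 22.8338°
wrap1 = wrap2 = π + 2β = 225.6676°
tangent length = C·cosβ = 61.7495
L = (r1+r2)·wrap + 2·C·cosβ = 26·3.9386 + 2·61.7495 = 225.9037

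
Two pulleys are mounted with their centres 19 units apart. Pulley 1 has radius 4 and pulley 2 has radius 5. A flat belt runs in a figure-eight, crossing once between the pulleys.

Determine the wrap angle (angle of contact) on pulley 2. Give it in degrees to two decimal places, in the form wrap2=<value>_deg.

wrap2=236.55_deg

crossed belt: β = asin((r1+r2)/C) = asin(9/19) = 28.2737°
wrap1 = wrap2 = π + 2β = 236.5474°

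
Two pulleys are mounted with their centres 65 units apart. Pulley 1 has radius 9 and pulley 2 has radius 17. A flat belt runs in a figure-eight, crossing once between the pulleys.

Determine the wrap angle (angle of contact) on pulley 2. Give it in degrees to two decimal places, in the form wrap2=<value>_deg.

wrap2=227.16_deg

crossed belt: β = asin((r1+r2)/C) = asin(26/65) = 23.5782°
wrap1 = wrap2 = π + 2β = 227.1564°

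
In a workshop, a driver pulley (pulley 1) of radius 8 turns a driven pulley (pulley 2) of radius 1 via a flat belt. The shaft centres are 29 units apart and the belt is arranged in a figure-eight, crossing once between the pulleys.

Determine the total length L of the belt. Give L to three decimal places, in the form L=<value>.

L=89.091

crossed belt: β = asin((r1+r2)/C) = asin(9/29) = 18.0800°
wrap1 = wrap2 = π + 2β = 216.1600°
tangent length = C·cosβ = 27.5681
L = (r1+r2)·wrap + 2·C·cosβ = 9·3.7727 + 2·27.5681 = 89.0905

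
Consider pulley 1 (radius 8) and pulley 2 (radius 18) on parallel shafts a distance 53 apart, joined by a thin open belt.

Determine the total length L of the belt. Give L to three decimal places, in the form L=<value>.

L=189.574

open belt: β = asin((r2−r1)/C) = asin(10/53) = 10.8757°
wrap1 = π − 2β = 158.2486°
wrap2 = π + 2β = 201.7514°
tangent length = C·cosβ = 52.0481
L = r1·wrap1 + r2·wrap2 + 2·C·cosβ = 8·2.7620 + 18·3.5212 + 2·52.0481 = 189.5739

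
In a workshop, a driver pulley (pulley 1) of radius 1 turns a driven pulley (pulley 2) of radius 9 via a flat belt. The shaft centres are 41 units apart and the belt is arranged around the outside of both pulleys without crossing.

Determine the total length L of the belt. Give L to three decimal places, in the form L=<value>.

open belt: β = asin((r2−r1)/C) = asin(8/41) = 11.2518°
wrap1 = π − 2β = 157.4963°
wrap2 = π + 2β = 202.5037°
tangent length = C·cosβ = 40.2119
L = r1·wrap1 + r2·wrap2 + 2·C·cosβ = 1·2.7488 + 9·3.5344 + 2·40.2119 = 114.9819

L=114.982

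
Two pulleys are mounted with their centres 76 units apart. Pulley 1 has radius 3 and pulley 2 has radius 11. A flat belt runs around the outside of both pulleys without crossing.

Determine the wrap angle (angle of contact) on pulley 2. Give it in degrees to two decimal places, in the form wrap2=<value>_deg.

wrap2=192.08_deg

open belt: β = asin((r2−r1)/C) = asin(8/76) = 6.0423°
wrap1 = π − 2β = 167.9153°
wrap2 = π + 2β = 192.0847°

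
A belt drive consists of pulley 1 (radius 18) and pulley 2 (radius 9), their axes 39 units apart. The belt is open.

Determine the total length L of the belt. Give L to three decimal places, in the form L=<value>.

L=164.909

open belt: β = asin((r2−r1)/C) = asin(-9/39) = -13.3424°
wrap1 = π − 2β = 206.6847°
wrap2 = π + 2β = 153.3153°
tangent length = C·cosβ = 37.9473
L = r1·wrap1 + r2·wrap2 + 2·C·cosβ = 18·3.6073 + 9·2.6759 + 2·37.9473 = 164.9093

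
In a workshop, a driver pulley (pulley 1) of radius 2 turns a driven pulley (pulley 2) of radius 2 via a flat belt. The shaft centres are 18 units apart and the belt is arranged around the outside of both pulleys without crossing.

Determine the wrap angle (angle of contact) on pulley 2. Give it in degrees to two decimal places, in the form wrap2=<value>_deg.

open belt: β = asin((r2−r1)/C) = asin(0/18) = 0.0000°
wrap1 = π − 2β = 180.0000°
wrap2 = π + 2β = 180.0000°

wrap2=180.00_deg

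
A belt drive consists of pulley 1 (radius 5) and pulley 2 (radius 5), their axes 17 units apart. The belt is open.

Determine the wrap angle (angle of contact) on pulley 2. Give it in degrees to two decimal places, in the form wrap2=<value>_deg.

open belt: β = asin((r2−r1)/C) = asin(0/17) = 0.0000°
wrap1 = π − 2β = 180.0000°
wrap2 = π + 2β = 180.0000°

wrap2=180.00_deg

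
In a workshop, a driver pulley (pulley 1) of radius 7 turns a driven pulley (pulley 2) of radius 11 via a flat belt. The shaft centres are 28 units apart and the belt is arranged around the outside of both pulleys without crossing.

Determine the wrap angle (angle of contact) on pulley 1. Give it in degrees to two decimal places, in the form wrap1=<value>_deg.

wrap1=163.57_deg

open belt: β = asin((r2−r1)/C) = asin(4/28) = 8.2132°
wrap1 = π − 2β = 163.5736°
wrap2 = π + 2β = 196.4264°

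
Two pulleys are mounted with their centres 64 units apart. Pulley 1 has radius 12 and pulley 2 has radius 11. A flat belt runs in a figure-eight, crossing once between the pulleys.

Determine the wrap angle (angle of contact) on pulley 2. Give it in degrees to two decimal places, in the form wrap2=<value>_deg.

crossed belt: β = asin((r1+r2)/C) = asin(23/64) = 21.0618°
wrap1 = wrap2 = π + 2β = 222.1236°

wrap2=222.12_deg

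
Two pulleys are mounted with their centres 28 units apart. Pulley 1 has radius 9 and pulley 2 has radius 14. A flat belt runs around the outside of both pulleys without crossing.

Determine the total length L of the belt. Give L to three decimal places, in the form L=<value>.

open belt: β = asin((r2−r1)/C) = asin(5/28) = 10.2866°
wrap1 = π − 2β = 159.4269°
wrap2 = π + 2β = 200.5731°
tangent length = C·cosβ = 27.5500
L = r1·wrap1 + r2·wrap2 + 2·C·cosβ = 9·2.7825 + 14·3.5007 + 2·27.5500 = 129.1519

L=129.152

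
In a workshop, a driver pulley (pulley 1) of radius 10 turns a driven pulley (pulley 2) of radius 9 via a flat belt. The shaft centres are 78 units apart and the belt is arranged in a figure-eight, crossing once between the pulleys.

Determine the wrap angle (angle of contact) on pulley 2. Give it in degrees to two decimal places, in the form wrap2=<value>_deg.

crossed belt: β = asin((r1+r2)/C) = asin(19/78) = 14.0985°
wrap1 = wrap2 = π + 2β = 208.1970°

wrap2=208.20_deg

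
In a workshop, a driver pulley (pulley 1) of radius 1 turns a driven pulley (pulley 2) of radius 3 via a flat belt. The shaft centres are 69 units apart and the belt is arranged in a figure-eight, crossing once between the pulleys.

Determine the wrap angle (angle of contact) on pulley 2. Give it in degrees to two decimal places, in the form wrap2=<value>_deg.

wrap2=186.65_deg

crossed belt: β = asin((r1+r2)/C) = asin(4/69) = 3.3234°
wrap1 = wrap2 = π + 2β = 186.6467°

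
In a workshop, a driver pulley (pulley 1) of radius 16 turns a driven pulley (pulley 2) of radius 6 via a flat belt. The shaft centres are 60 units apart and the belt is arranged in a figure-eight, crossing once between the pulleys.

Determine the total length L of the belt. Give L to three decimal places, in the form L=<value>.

L=197.276

crossed belt: β = asin((r1+r2)/C) = asin(22/60) = 21.5102°
wrap1 = wrap2 = π + 2β = 223.0204°
tangent length = C·cosβ = 55.8211
L = (r1+r2)·wrap + 2·C·cosβ = 22·3.8924 + 2·55.8211 = 197.2760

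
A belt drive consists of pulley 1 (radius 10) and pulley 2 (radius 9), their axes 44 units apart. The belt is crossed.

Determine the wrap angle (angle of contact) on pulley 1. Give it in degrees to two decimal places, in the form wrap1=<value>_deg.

wrap1=231.17_deg

crossed belt: β = asin((r1+r2)/C) = asin(19/44) = 25.5830°
wrap1 = wrap2 = π + 2β = 231.1660°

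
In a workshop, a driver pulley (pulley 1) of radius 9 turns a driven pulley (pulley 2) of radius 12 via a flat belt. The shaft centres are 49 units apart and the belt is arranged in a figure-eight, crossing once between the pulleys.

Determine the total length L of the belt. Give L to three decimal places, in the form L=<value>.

L=173.119

crossed belt: β = asin((r1+r2)/C) = asin(21/49) = 25.3769°
wrap1 = wrap2 = π + 2β = 230.7539°
tangent length = C·cosβ = 44.2719
L = (r1+r2)·wrap + 2·C·cosβ = 21·4.0274 + 2·44.2719 = 173.1195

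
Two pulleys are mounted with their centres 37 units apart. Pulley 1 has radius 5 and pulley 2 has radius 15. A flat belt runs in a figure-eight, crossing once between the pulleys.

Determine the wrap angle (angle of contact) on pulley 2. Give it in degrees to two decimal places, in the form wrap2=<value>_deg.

wrap2=245.44_deg

crossed belt: β = asin((r1+r2)/C) = asin(20/37) = 32.7204°
wrap1 = wrap2 = π + 2β = 245.4409°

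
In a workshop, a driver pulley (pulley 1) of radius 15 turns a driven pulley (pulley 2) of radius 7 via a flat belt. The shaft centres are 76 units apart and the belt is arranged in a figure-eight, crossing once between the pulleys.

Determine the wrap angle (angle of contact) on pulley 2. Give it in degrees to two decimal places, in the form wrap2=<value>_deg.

crossed belt: β = asin((r1+r2)/C) = asin(22/76) = 16.8264°
wrap1 = wrap2 = π + 2β = 213.6529°

wrap2=213.65_deg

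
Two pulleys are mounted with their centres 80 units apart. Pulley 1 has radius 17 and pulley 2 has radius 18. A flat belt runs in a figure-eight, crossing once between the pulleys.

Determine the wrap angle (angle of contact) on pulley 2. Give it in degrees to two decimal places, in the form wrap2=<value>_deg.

wrap2=231.89_deg

crossed belt: β = asin((r1+r2)/C) = asin(35/80) = 25.9445°
wrap1 = wrap2 = π + 2β = 231.8890°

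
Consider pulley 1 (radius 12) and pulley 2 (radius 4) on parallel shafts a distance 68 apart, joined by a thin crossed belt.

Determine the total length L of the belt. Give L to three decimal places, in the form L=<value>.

L=190.048

crossed belt: β = asin((r1+r2)/C) = asin(16/68) = 13.6090°
wrap1 = wrap2 = π + 2β = 207.2179°
tangent length = C·cosβ = 66.0908
L = (r1+r2)·wrap + 2·C·cosβ = 16·3.6166 + 2·66.0908 = 190.0479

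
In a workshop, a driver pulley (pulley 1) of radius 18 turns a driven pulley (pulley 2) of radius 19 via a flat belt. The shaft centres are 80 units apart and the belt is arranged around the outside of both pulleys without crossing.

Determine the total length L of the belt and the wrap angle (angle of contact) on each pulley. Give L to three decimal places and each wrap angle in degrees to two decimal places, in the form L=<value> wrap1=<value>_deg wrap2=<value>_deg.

L=276.251 wrap1=178.57_deg wrap2=181.43_deg

open belt: β = asin((r2−r1)/C) = asin(1/80) = 0.7162°
wrap1 = π − 2β = 178.5676°
wrap2 = π + 2β = 181.4324°
tangent length = C·cosβ = 79.9937
L = r1·wrap1 + r2·wrap2 + 2·C·cosβ = 18·3.1166 + 19·3.1666 + 2·79.9937 = 276.2514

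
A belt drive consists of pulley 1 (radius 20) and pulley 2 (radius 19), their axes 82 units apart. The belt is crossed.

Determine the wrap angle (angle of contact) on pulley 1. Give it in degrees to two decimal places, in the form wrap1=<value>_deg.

crossed belt: β = asin((r1+r2)/C) = asin(39/82) = 28.3991°
wrap1 = wrap2 = π + 2β = 236.7981°

wrap1=236.80_deg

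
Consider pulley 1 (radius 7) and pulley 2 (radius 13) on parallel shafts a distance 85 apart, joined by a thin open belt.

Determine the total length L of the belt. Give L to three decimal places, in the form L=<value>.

open belt: β = asin((r2−r1)/C) = asin(6/85) = 4.0478°
wrap1 = π − 2β = 171.9045°
wrap2 = π + 2β = 188.0955°
tangent length = C·cosβ = 84.7880
L = r1·wrap1 + r2·wrap2 + 2·C·cosβ = 7·3.0003 + 13·3.2829 + 2·84.7880 = 233.2556

L=233.256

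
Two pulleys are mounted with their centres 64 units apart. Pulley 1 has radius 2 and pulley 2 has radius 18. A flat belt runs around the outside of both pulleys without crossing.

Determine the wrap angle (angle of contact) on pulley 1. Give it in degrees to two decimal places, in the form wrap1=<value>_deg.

wrap1=151.04_deg

open belt: β = asin((r2−r1)/C) = asin(16/64) = 14.4775°
wrap1 = π − 2β = 151.0450°
wrap2 = π + 2β = 208.9550°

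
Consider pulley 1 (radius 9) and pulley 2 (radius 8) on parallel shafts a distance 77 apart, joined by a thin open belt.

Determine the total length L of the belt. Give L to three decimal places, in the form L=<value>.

open belt: β = asin((r2−r1)/C) = asin(-1/77) = -0.7441°
wrap1 = π − 2β = 181.4882°
wrap2 = π + 2β = 178.5118°
tangent length = C·cosβ = 76.9935
L = r1·wrap1 + r2·wrap2 + 2·C·cosβ = 9·3.1676 + 8·3.1156 + 2·76.9935 = 207.4201

L=207.420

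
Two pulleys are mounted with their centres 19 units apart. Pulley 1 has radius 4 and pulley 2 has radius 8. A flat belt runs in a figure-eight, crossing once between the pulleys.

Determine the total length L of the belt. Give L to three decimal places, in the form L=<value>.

L=83.567

crossed belt: β = asin((r1+r2)/C) = asin(12/19) = 39.1667°
wrap1 = wrap2 = π + 2β = 258.3334°
tangent length = C·cosβ = 14.7309
L = (r1+r2)·wrap + 2·C·cosβ = 12·4.5088 + 2·14.7309 = 83.5671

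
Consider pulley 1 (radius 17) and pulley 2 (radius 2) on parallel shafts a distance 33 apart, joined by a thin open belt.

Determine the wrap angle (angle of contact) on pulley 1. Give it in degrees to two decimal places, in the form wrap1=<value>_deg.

wrap1=234.07_deg

open belt: β = asin((r2−r1)/C) = asin(-15/33) = -27.0357°
wrap1 = π − 2β = 234.0714°
wrap2 = π + 2β = 125.9286°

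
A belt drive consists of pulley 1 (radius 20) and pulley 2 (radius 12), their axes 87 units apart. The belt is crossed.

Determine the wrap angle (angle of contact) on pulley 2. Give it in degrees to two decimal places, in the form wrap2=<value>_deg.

crossed belt: β = asin((r1+r2)/C) = asin(32/87) = 21.5810°
wrap1 = wrap2 = π + 2β = 223.1620°

wrap2=223.16_deg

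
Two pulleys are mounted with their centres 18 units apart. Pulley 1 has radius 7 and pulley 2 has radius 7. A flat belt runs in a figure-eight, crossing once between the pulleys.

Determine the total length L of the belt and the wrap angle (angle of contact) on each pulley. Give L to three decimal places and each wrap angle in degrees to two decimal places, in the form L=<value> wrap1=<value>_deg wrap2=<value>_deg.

L=91.561 wrap1=282.12_deg wrap2=282.12_deg

crossed belt: β = asin((r1+r2)/C) = asin(14/18) = 51.0576°
wrap1 = wrap2 = π + 2β = 282.1151°
tangent length = C·cosβ = 11.3137
L = (r1+r2)·wrap + 2·C·cosβ = 14·4.9238 + 2·11.3137 = 91.5611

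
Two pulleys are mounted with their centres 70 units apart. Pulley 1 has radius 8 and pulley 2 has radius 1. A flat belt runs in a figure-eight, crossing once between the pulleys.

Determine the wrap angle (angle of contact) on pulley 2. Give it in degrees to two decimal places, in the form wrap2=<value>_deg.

wrap2=194.77_deg

crossed belt: β = asin((r1+r2)/C) = asin(9/70) = 7.3870°
wrap1 = wrap2 = π + 2β = 194.7741°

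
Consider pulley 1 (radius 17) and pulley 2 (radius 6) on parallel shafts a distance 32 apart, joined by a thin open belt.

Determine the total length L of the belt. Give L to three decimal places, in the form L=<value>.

open belt: β = asin((r2−r1)/C) = asin(-11/32) = -20.1055°
wrap1 = π − 2β = 220.2110°
wrap2 = π + 2β = 139.7890°
tangent length = C·cosβ = 30.0500
L = r1·wrap1 + r2·wrap2 + 2·C·cosβ = 17·3.8434 + 6·2.4398 + 2·30.0500 = 140.0765

L=140.077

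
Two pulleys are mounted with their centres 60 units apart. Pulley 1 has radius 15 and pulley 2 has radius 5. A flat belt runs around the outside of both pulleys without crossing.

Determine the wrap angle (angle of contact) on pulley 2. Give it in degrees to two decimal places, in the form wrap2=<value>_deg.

open belt: β = asin((r2−r1)/C) = asin(-10/60) = -9.5941°
wrap1 = π − 2β = 199.1881°
wrap2 = π + 2β = 160.8119°

wrap2=160.81_deg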